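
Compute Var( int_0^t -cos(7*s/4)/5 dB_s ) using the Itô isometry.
Var = t/50 + sin(7*t/2)/175

The Itô integral of a deterministic integrand f(s) has mean 0 because each increment f(s) * (B_{s+ds} - B_s) has mean 0. By the Itô isometry:
  Var( int_0^t f(s) dB_s ) = E[ (int_0^t f(s) dB_s)^2 ] = int_0^t f(s)^2 ds.
Here f(s) = -cos(7*s/4)/5, so f(s)^2 = cos(7*s/4)^2/25. Integrate:
  int_0^t (cos(7*s/4)^2/25) ds = t/50 + sin(7*t/2)/175.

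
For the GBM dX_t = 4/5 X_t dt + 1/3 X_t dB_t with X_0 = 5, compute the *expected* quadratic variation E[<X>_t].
E[<X>_t] = 125*exp(77*t/45)/77 - 125/77

<X>_t = int_0^t ((1/3) * X_s)^2 ds. Taking expectation inside the integral: E[<X>_t] = (1/3)^2 * int_0^t E[X_s^2] ds. For GBM, E[X_s^2] = x_0^2 * exp((2 mu + sigma^2) s). Integrating:
  E[<X>_t] = (1/3)^2 * 5^2 * (exp((2*(4/5) + (1/3)^2) t) - 1) / (2*(4/5) + (1/3)^2)
           = (1/3)^2 * 5^2 * (exp((77/45) t) - 1) / (77/45) = 125*exp(77*t/45)/77 - 125/77.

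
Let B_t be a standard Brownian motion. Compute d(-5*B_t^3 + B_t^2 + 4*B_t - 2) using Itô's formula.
d(-5*B_t^3 + B_t^2 + 4*B_t - 2) = (1 - 15*B_t) dt + (-15*B_t^2 + 2*B_t + 4) dB_t

Itô's formula for f(B_t) gives d f(B_t) = f'(B_t) dB_t + (1/2) f''(B_t) dt. Compute derivatives of f(x) = -5*x^3 + x^2 + 4*x - 2:
  f'(x)  = -15*x^2 + 2*x + 4
  f''(x) = 2 - 30*x
Substitute x = B_t and multiply the f'' term by 1/2:
  drift     = (1/2) * (2 - 30*x) evaluated at B_t = 1 - 15*B_t
  diffusion = (-15*x^2 + 2*x + 4) evaluated at B_t = -15*B_t^2 + 2*B_t + 4
Therefore d(-5*B_t^3 + B_t^2 + 4*B_t - 2) = (1 - 15*B_t) dt + (-15*B_t^2 + 2*B_t + 4) dB_t.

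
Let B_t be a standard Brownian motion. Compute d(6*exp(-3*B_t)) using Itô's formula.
d(6*exp(-3*B_t)) = (27*exp(-3*B_t)) dt + (-18*exp(-3*B_t)) dB_t

Itô's formula for f(B_t) gives d f(B_t) = f'(B_t) dB_t + (1/2) f''(B_t) dt. Compute derivatives of f(x) = 6*exp(-3*x):
  f'(x)  = -18*exp(-3*x)
  f''(x) = 54*exp(-3*x)
Substitute x = B_t and multiply the f'' term by 1/2:
  drift     = (1/2) * (54*exp(-3*x)) evaluated at B_t = 27*exp(-3*B_t)
  diffusion = (-18*exp(-3*x)) evaluated at B_t = -18*exp(-3*B_t)
Therefore d(6*exp(-3*B_t)) = (27*exp(-3*B_t)) dt + (-18*exp(-3*B_t)) dB_t.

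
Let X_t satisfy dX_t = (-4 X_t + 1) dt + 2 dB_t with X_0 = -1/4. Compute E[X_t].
E[X_t] = 1/4 - exp(-4*t)/2

Taking expectations and using E[dB_t] = 0, the mean m(t) = E[X_t] satisfies the ODE m'(t) = a m(t) + b with m(0) = x_0. With a = -4, b = 1, x_0 = -1/4, the solution is
  m(t) = x_0 * exp(a t) + (b/a) * (exp(a t) - 1)
       = (-1/4) * exp((-4) t) + (1/(-4)) * (exp((-4) t) - 1)
       = 1/4 - exp(-4*t)/2.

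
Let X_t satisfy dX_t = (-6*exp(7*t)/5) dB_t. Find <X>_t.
<X>_t = 18*exp(14*t)/175 - 18/175

For an Itô process dX_t = a(t) dt + b(t) dB_t, the quadratic variation is <X>_t = int_0^t b(s)^2 ds (the drift term does not contribute). Here b(s) = -6*exp(7*s)/5, so
  b(s)^2 = 36*exp(14*s)/25.
Integrating from 0 to t:
  <X>_t = int_0^t (36*exp(14*s)/25) ds = 18*exp(14*t)/175 - 18/175.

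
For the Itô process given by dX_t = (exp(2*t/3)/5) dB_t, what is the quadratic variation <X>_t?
<X>_t = 3*exp(4*t/3)/100 - 3/100

For an Itô process dX_t = a(t) dt + b(t) dB_t, the quadratic variation is <X>_t = int_0^t b(s)^2 ds (the drift term does not contribute). Here b(s) = exp(2*s/3)/5, so
  b(s)^2 = exp(4*s/3)/25.
Integrating from 0 to t:
  <X>_t = int_0^t (exp(4*s/3)/25) ds = 3*exp(4*t/3)/100 - 3/100.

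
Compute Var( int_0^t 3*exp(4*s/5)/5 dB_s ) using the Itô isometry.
Var = 9*exp(8*t/5)/40 - 9/40

The Itô integral of a deterministic integrand f(s) has mean 0 because each increment f(s) * (B_{s+ds} - B_s) has mean 0. By the Itô isometry:
  Var( int_0^t f(s) dB_s ) = E[ (int_0^t f(s) dB_s)^2 ] = int_0^t f(s)^2 ds.
Here f(s) = 3*exp(4*s/5)/5, so f(s)^2 = 9*exp(8*s/5)/25. Integrate:
  int_0^t (9*exp(8*s/5)/25) ds = 9*exp(8*t/5)/40 - 9/40.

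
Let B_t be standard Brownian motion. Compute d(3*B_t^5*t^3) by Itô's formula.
d(3*B_t^5*t^3) = (B_t^3*t^2*(9*B_t^2 + 30*t)) dt + (15*B_t^4*t^3) dB_t

Itô's formula for f(t, x): d f(t, B_t) = (f_t + (1/2) f_xx) dt + f_x dB_t. Compute partials of f(t, x) = 3*t^3*x^5:
  f_t(t,x)  = 9*t^2*x^5
  f_x(t,x)  = 15*t^3*x^4
  f_xx(t,x) = 60*t^3*x^3
Assemble drift = f_t + (1/2) f_xx = t^2*x^3*(30*t + 9*x^2) and diffusion = f_x = 15*t^3*x^4. Substituting x = B_t:
  d(3*B_t^5*t^3) = (B_t^3*t^2*(9*B_t^2 + 30*t)) dt + (15*B_t^4*t^3) dB_t.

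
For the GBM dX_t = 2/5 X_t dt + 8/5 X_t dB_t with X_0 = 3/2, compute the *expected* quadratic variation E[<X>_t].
E[<X>_t] = 12*exp(84*t/25)/7 - 12/7

<X>_t = int_0^t ((8/5) * X_s)^2 ds. Taking expectation inside the integral: E[<X>_t] = (8/5)^2 * int_0^t E[X_s^2] ds. For GBM, E[X_s^2] = x_0^2 * exp((2 mu + sigma^2) s). Integrating:
  E[<X>_t] = (8/5)^2 * (3/2)^2 * (exp((2*(2/5) + (8/5)^2) t) - 1) / (2*(2/5) + (8/5)^2)
           = (8/5)^2 * (3/2)^2 * (exp((84/25) t) - 1) / (84/25) = 12*exp(84*t/25)/7 - 12/7.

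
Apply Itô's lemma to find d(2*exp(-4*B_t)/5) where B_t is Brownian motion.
d(2*exp(-4*B_t)/5) = (16*exp(-4*B_t)/5) dt + (-8*exp(-4*B_t)/5) dB_t

Itô's formula for f(B_t) gives d f(B_t) = f'(B_t) dB_t + (1/2) f''(B_t) dt. Compute derivatives of f(x) = 2*exp(-4*x)/5:
  f'(x)  = -8*exp(-4*x)/5
  f''(x) = 32*exp(-4*x)/5
Substitute x = B_t and multiply the f'' term by 1/2:
  drift     = (1/2) * (32*exp(-4*x)/5) evaluated at B_t = 16*exp(-4*B_t)/5
  diffusion = (-8*exp(-4*x)/5) evaluated at B_t = -8*exp(-4*B_t)/5
Therefore d(2*exp(-4*B_t)/5) = (16*exp(-4*B_t)/5) dt + (-8*exp(-4*B_t)/5) dB_t.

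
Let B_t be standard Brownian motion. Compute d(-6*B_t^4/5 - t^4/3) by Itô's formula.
d(-6*B_t^4/5 - t^4/3) = (-36*B_t^2/5 - 4*t^3/3) dt + (-24*B_t^3/5) dB_t

Itô's formula for f(t, x): d f(t, B_t) = (f_t + (1/2) f_xx) dt + f_x dB_t. Compute partials of f(t, x) = -t^4/3 - 6*x^4/5:
  f_t(t,x)  = -4*t^3/3
  f_x(t,x)  = -24*x^3/5
  f_xx(t,x) = -72*x^2/5
Assemble drift = f_t + (1/2) f_xx = -4*t^3/3 - 36*x^2/5 and diffusion = f_x = -24*x^3/5. Substituting x = B_t:
  d(-6*B_t^4/5 - t^4/3) = (-36*B_t^2/5 - 4*t^3/3) dt + (-24*B_t^3/5) dB_t.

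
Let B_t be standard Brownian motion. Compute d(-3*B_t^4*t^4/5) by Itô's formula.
d(-3*B_t^4*t^4/5) = (6*B_t^2*t^3*(-2*B_t^2 - 3*t)/5) dt + (-12*B_t^3*t^4/5) dB_t

Itô's formula for f(t, x): d f(t, B_t) = (f_t + (1/2) f_xx) dt + f_x dB_t. Compute partials of f(t, x) = -3*t^4*x^4/5:
  f_t(t,x)  = -12*t^3*x^4/5
  f_x(t,x)  = -12*t^4*x^3/5
  f_xx(t,x) = -36*t^4*x^2/5
Assemble drift = f_t + (1/2) f_xx = 6*t^3*x^2*(-3*t - 2*x^2)/5 and diffusion = f_x = -12*t^4*x^3/5. Substituting x = B_t:
  d(-3*B_t^4*t^4/5) = (6*B_t^2*t^3*(-2*B_t^2 - 3*t)/5) dt + (-12*B_t^3*t^4/5) dB_t.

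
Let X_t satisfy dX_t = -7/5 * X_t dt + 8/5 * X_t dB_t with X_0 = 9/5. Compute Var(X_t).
Var(X_t) = (81*exp(64*t/25) - 81)*exp(-14*t/5)/25

For GBM dX = mu X dt + sigma X dB with X_0 = x_0, apply Itô to Y = log X: dY = (mu - sigma^2/2) dt + sigma dB, so Y_t = log(x_0) + (mu - sigma^2/2) t + sigma B_t and hence X_t = x_0 * exp((mu - sigma^2/2) t + sigma B_t).
With mu = -7/5, sigma = 8/5, x_0 = 9/5, this gives:
  X_t = 9/5 * exp((-67/25) * t + (8/5) * B_t).
Since sigma*B_t ~ Normal(0, sigma^2 t), E[exp(sigma*B_t)] = exp(sigma^2 t / 2); so E[X_t] = x_0 * exp((mu - sigma^2/2) t) * exp(sigma^2 t / 2) = x_0 * exp(mu t) = 9*exp(-7*t/5)/5.
Var(X_t) = E[X_t^2] - (E[X_t])^2 = x_0^2 * exp(2 mu t) * (exp(sigma^2 t) - 1) = (81*exp(64*t/25) - 81)*exp(-14*t/5)/25.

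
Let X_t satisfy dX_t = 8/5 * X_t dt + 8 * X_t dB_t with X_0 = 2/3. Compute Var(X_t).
Var(X_t) = 4*(exp(64*t) - 1)*exp(16*t/5)/9

For GBM dX = mu X dt + sigma X dB with X_0 = x_0, apply Itô to Y = log X: dY = (mu - sigma^2/2) dt + sigma dB, so Y_t = log(x_0) + (mu - sigma^2/2) t + sigma B_t and hence X_t = x_0 * exp((mu - sigma^2/2) t + sigma B_t).
With mu = 8/5, sigma = 8, x_0 = 2/3, this gives:
  X_t = 2/3 * exp((-152/5) * t + (8) * B_t).
Since sigma*B_t ~ Normal(0, sigma^2 t), E[exp(sigma*B_t)] = exp(sigma^2 t / 2); so E[X_t] = x_0 * exp((mu - sigma^2/2) t) * exp(sigma^2 t / 2) = x_0 * exp(mu t) = 2*exp(8*t/5)/3.
Var(X_t) = E[X_t^2] - (E[X_t])^2 = x_0^2 * exp(2 mu t) * (exp(sigma^2 t) - 1) = 4*(exp(64*t) - 1)*exp(16*t/5)/9.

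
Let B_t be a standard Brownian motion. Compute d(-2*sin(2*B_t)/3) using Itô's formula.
d(-2*sin(2*B_t)/3) = (4*sin(2*B_t)/3) dt + (-4*cos(2*B_t)/3) dB_t

Itô's formula for f(B_t) gives d f(B_t) = f'(B_t) dB_t + (1/2) f''(B_t) dt. Compute derivatives of f(x) = -2*sin(2*x)/3:
  f'(x)  = -4*cos(2*x)/3
  f''(x) = 8*sin(2*x)/3
Substitute x = B_t and multiply the f'' term by 1/2:
  drift     = (1/2) * (8*sin(2*x)/3) evaluated at B_t = 4*sin(2*B_t)/3
  diffusion = (-4*cos(2*x)/3) evaluated at B_t = -4*cos(2*B_t)/3
Therefore d(-2*sin(2*B_t)/3) = (4*sin(2*B_t)/3) dt + (-4*cos(2*B_t)/3) dB_t.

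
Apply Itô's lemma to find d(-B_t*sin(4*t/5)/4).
d(-B_t*sin(4*t/5)/4) = (-B_t*cos(4*t/5)/5) dt + (-sin(4*t/5)/4) dB_t

Itô's formula for f(t, x): d f(t, B_t) = (f_t + (1/2) f_xx) dt + f_x dB_t. Compute partials of f(t, x) = -x*sin(4*t/5)/4:
  f_t(t,x)  = -x*cos(4*t/5)/5
  f_x(t,x)  = -sin(4*t/5)/4
  f_xx(t,x) = 0
Assemble drift = f_t + (1/2) f_xx = -x*cos(4*t/5)/5 and diffusion = f_x = -sin(4*t/5)/4. Substituting x = B_t:
  d(-B_t*sin(4*t/5)/4) = (-B_t*cos(4*t/5)/5) dt + (-sin(4*t/5)/4) dB_t.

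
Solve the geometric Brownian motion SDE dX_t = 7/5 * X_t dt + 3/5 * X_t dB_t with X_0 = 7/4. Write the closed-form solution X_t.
X_t = 7/4 * exp((61/50) * t + (3/5) * B_t)

For GBM dX = mu X dt + sigma X dB with X_0 = x_0, apply Itô to Y = log X: dY = (mu - sigma^2/2) dt + sigma dB, so Y_t = log(x_0) + (mu - sigma^2/2) t + sigma B_t and hence X_t = x_0 * exp((mu - sigma^2/2) t + sigma B_t).
With mu = 7/5, sigma = 3/5, x_0 = 7/4, this gives:
  X_t = 7/4 * exp((61/50) * t + (3/5) * B_t).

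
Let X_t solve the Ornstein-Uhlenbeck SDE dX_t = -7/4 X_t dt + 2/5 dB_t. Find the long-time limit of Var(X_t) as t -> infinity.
lim Var(X_t) = 8/175

The OU SDE dX = -theta X dt + sigma dB admits the integrating factor exp(theta t): d(exp(theta t) X_t) = sigma exp(theta t) dB_t. Integrating from 0 to t gives X_t = x_0 * exp(-theta t) + sigma * int_0^t exp(-theta (t-s)) dB_s for any initial x_0. The Itô integral has variance (by the Itô isometry) sigma^2 * int_0^t exp(-2 theta (t - s)) ds = sigma^2 * (1 - exp(-2 theta t)) / (2 theta), independent of x_0.
With theta = 7/4, sigma = 2/5:
  Var(X_t) = (2/5)^2 * (1 - exp(-2*7/4 t)) / (2 * 7/4) = 8/175 - 8*exp(-7*t/2)/175.
As t -> infinity, exp(-2*7/4 t) -> 0, so the stationary variance is sigma^2 / (2 theta) = 8/175.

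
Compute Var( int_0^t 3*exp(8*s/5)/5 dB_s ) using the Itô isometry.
Var = 9*exp(16*t/5)/80 - 9/80

The Itô integral of a deterministic integrand f(s) has mean 0 because each increment f(s) * (B_{s+ds} - B_s) has mean 0. By the Itô isometry:
  Var( int_0^t f(s) dB_s ) = E[ (int_0^t f(s) dB_s)^2 ] = int_0^t f(s)^2 ds.
Here f(s) = 3*exp(8*s/5)/5, so f(s)^2 = 9*exp(16*s/5)/25. Integrate:
  int_0^t (9*exp(16*s/5)/25) ds = 9*exp(16*t/5)/80 - 9/80.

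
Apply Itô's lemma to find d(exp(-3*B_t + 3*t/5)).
d(exp(-3*B_t + 3*t/5)) = (51*exp(-3*B_t + 3*t/5)/10) dt + (-3*exp(-3*B_t + 3*t/5)) dB_t

Itô's formula for f(t, x): d f(t, B_t) = (f_t + (1/2) f_xx) dt + f_x dB_t. Compute partials of f(t, x) = exp(3*t/5 - 3*x):
  f_t(t,x)  = 3*exp(3*t/5 - 3*x)/5
  f_x(t,x)  = -3*exp(3*t/5 - 3*x)
  f_xx(t,x) = 9*exp(3*t/5 - 3*x)
Assemble drift = f_t + (1/2) f_xx = 51*exp(3*t/5 - 3*x)/10 and diffusion = f_x = -3*exp(3*t/5 - 3*x). Substituting x = B_t:
  d(exp(-3*B_t + 3*t/5)) = (51*exp(-3*B_t + 3*t/5)/10) dt + (-3*exp(-3*B_t + 3*t/5)) dB_t.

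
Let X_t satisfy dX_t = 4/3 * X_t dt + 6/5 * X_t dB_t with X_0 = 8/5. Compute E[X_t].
E[X_t] = 8*exp(4*t/3)/5

For GBM dX = mu X dt + sigma X dB with X_0 = x_0, apply Itô to Y = log X: dY = (mu - sigma^2/2) dt + sigma dB, so Y_t = log(x_0) + (mu - sigma^2/2) t + sigma B_t and hence X_t = x_0 * exp((mu - sigma^2/2) t + sigma B_t).
With mu = 4/3, sigma = 6/5, x_0 = 8/5, this gives:
  X_t = 8/5 * exp((46/75) * t + (6/5) * B_t).
Since sigma*B_t ~ Normal(0, sigma^2 t), E[exp(sigma*B_t)] = exp(sigma^2 t / 2); so E[X_t] = x_0 * exp((mu - sigma^2/2) t) * exp(sigma^2 t / 2) = x_0 * exp(mu t) = 8*exp(4*t/3)/5.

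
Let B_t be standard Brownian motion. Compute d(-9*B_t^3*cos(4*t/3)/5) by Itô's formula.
d(-9*B_t^3*cos(4*t/3)/5) = (3*B_t*(4*B_t^2*sin(4*t/3) - 9*cos(4*t/3))/5) dt + (-27*B_t^2*cos(4*t/3)/5) dB_t

Itô's formula for f(t, x): d f(t, B_t) = (f_t + (1/2) f_xx) dt + f_x dB_t. Compute partials of f(t, x) = -9*x^3*cos(4*t/3)/5:
  f_t(t,x)  = 12*x^3*sin(4*t/3)/5
  f_x(t,x)  = -27*x^2*cos(4*t/3)/5
  f_xx(t,x) = -54*x*cos(4*t/3)/5
Assemble drift = f_t + (1/2) f_xx = 3*x*(4*x^2*sin(4*t/3) - 9*cos(4*t/3))/5 and diffusion = f_x = -27*x^2*cos(4*t/3)/5. Substituting x = B_t:
  d(-9*B_t^3*cos(4*t/3)/5) = (3*B_t*(4*B_t^2*sin(4*t/3) - 9*cos(4*t/3))/5) dt + (-27*B_t^2*cos(4*t/3)/5) dB_t.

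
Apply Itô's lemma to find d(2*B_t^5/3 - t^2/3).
d(2*B_t^5/3 - t^2/3) = (20*B_t^3/3 - 2*t/3) dt + (10*B_t^4/3) dB_t

Itô's formula for f(t, x): d f(t, B_t) = (f_t + (1/2) f_xx) dt + f_x dB_t. Compute partials of f(t, x) = -t^2/3 + 2*x^5/3:
  f_t(t,x)  = -2*t/3
  f_x(t,x)  = 10*x^4/3
  f_xx(t,x) = 40*x^3/3
Assemble drift = f_t + (1/2) f_xx = -2*t/3 + 20*x^3/3 and diffusion = f_x = 10*x^4/3. Substituting x = B_t:
  d(2*B_t^5/3 - t^2/3) = (20*B_t^3/3 - 2*t/3) dt + (10*B_t^4/3) dB_t.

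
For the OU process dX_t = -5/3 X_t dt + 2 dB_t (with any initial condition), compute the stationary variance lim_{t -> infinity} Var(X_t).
lim Var(X_t) = 6/5

The OU SDE dX = -theta X dt + sigma dB admits the integrating factor exp(theta t): d(exp(theta t) X_t) = sigma exp(theta t) dB_t. Integrating from 0 to t gives X_t = x_0 * exp(-theta t) + sigma * int_0^t exp(-theta (t-s)) dB_s for any initial x_0. The Itô integral has variance (by the Itô isometry) sigma^2 * int_0^t exp(-2 theta (t - s)) ds = sigma^2 * (1 - exp(-2 theta t)) / (2 theta), independent of x_0.
With theta = 5/3, sigma = 2:
  Var(X_t) = (2)^2 * (1 - exp(-2*5/3 t)) / (2 * 5/3) = 6/5 - 6*exp(-10*t/3)/5.
As t -> infinity, exp(-2*5/3 t) -> 0, so the stationary variance is sigma^2 / (2 theta) = 6/5.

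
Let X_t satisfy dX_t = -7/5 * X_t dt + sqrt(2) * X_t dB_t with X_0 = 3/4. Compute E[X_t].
E[X_t] = 3*exp(-7*t/5)/4

For GBM dX = mu X dt + sigma X dB with X_0 = x_0, apply Itô to Y = log X: dY = (mu - sigma^2/2) dt + sigma dB, so Y_t = log(x_0) + (mu - sigma^2/2) t + sigma B_t and hence X_t = x_0 * exp((mu - sigma^2/2) t + sigma B_t).
With mu = -7/5, sigma = sqrt(2), x_0 = 3/4, this gives:
  X_t = 3/4 * exp((-12/5) * t + (sqrt(2)) * B_t).
Since sigma*B_t ~ Normal(0, sigma^2 t), E[exp(sigma*B_t)] = exp(sigma^2 t / 2); so E[X_t] = x_0 * exp((mu - sigma^2/2) t) * exp(sigma^2 t / 2) = x_0 * exp(mu t) = 3*exp(-7*t/5)/4.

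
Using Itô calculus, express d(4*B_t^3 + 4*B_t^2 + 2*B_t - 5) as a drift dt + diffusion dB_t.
d(4*B_t^3 + 4*B_t^2 + 2*B_t - 5) = (12*B_t + 4) dt + (12*B_t^2 + 8*B_t + 2) dB_t

Itô's formula for f(B_t) gives d f(B_t) = f'(B_t) dB_t + (1/2) f''(B_t) dt. Compute derivatives of f(x) = 4*x^3 + 4*x^2 + 2*x - 5:
  f'(x)  = 12*x^2 + 8*x + 2
  f''(x) = 24*x + 8
Substitute x = B_t and multiply the f'' term by 1/2:
  drift     = (1/2) * (24*x + 8) evaluated at B_t = 12*B_t + 4
  diffusion = (12*x^2 + 8*x + 2) evaluated at B_t = 12*B_t^2 + 8*B_t + 2
Therefore d(4*B_t^3 + 4*B_t^2 + 2*B_t - 5) = (12*B_t + 4) dt + (12*B_t^2 + 8*B_t + 2) dB_t.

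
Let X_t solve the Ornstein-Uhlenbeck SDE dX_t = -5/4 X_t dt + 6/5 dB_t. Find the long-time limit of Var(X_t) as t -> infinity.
lim Var(X_t) = 72/125

The OU SDE dX = -theta X dt + sigma dB admits the integrating factor exp(theta t): d(exp(theta t) X_t) = sigma exp(theta t) dB_t. Integrating from 0 to t gives X_t = x_0 * exp(-theta t) + sigma * int_0^t exp(-theta (t-s)) dB_s for any initial x_0. The Itô integral has variance (by the Itô isometry) sigma^2 * int_0^t exp(-2 theta (t - s)) ds = sigma^2 * (1 - exp(-2 theta t)) / (2 theta), independent of x_0.
With theta = 5/4, sigma = 6/5:
  Var(X_t) = (6/5)^2 * (1 - exp(-2*5/4 t)) / (2 * 5/4) = 72/125 - 72*exp(-5*t/2)/125.
As t -> infinity, exp(-2*5/4 t) -> 0, so the stationary variance is sigma^2 / (2 theta) = 72/125.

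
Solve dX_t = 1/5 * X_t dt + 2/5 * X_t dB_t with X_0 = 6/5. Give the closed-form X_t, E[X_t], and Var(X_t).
X_t = 6/5 * exp((3/25) t + (2/5) B_t); E[X_t] = 6*exp(t/5)/5; Var(X_t) = 36*(exp(4*t/25) - 1)*exp(2*t/5)/25

For GBM dX = mu X dt + sigma X dB with X_0 = x_0, apply Itô to Y = log X: dY = (mu - sigma^2/2) dt + sigma dB, so Y_t = log(x_0) + (mu - sigma^2/2) t + sigma B_t and hence X_t = x_0 * exp((mu - sigma^2/2) t + sigma B_t).
With mu = 1/5, sigma = 2/5, x_0 = 6/5, this gives:
  X_t = 6/5 * exp((3/25) * t + (2/5) * B_t).
Since sigma*B_t ~ Normal(0, sigma^2 t), E[exp(sigma*B_t)] = exp(sigma^2 t / 2); so E[X_t] = x_0 * exp((mu - sigma^2/2) t) * exp(sigma^2 t / 2) = x_0 * exp(mu t) = 6*exp(t/5)/5.
Var(X_t) = E[X_t^2] - (E[X_t])^2 = x_0^2 * exp(2 mu t) * (exp(sigma^2 t) - 1) = 36*(exp(4*t/25) - 1)*exp(2*t/5)/25.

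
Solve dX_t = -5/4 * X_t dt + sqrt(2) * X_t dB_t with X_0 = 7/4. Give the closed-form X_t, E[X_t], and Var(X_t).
X_t = 7/4 * exp((-9/4) t + (sqrt(2)) B_t); E[X_t] = 7*exp(-5*t/4)/4; Var(X_t) = (49*exp(2*t) - 49)*exp(-5*t/2)/16

For GBM dX = mu X dt + sigma X dB with X_0 = x_0, apply Itô to Y = log X: dY = (mu - sigma^2/2) dt + sigma dB, so Y_t = log(x_0) + (mu - sigma^2/2) t + sigma B_t and hence X_t = x_0 * exp((mu - sigma^2/2) t + sigma B_t).
With mu = -5/4, sigma = sqrt(2), x_0 = 7/4, this gives:
  X_t = 7/4 * exp((-9/4) * t + (sqrt(2)) * B_t).
Since sigma*B_t ~ Normal(0, sigma^2 t), E[exp(sigma*B_t)] = exp(sigma^2 t / 2); so E[X_t] = x_0 * exp((mu - sigma^2/2) t) * exp(sigma^2 t / 2) = x_0 * exp(mu t) = 7*exp(-5*t/4)/4.
Var(X_t) = E[X_t^2] - (E[X_t])^2 = x_0^2 * exp(2 mu t) * (exp(sigma^2 t) - 1) = (49*exp(2*t) - 49)*exp(-5*t/2)/16.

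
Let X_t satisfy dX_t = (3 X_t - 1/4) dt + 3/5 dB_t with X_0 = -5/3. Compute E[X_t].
E[X_t] = 1/12 - 7*exp(3*t)/4

Taking expectations and using E[dB_t] = 0, the mean m(t) = E[X_t] satisfies the ODE m'(t) = a m(t) + b with m(0) = x_0. With a = 3, b = -1/4, x_0 = -5/3, the solution is
  m(t) = x_0 * exp(a t) + (b/a) * (exp(a t) - 1)
       = (-5/3) * exp(3 t) + ((-1/4)/3) * (exp(3 t) - 1)
       = 1/12 - 7*exp(3*t)/4.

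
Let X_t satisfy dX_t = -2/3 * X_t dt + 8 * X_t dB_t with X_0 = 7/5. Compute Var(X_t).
Var(X_t) = (49*exp(64*t) - 49)*exp(-4*t/3)/25

For GBM dX = mu X dt + sigma X dB with X_0 = x_0, apply Itô to Y = log X: dY = (mu - sigma^2/2) dt + sigma dB, so Y_t = log(x_0) + (mu - sigma^2/2) t + sigma B_t and hence X_t = x_0 * exp((mu - sigma^2/2) t + sigma B_t).
With mu = -2/3, sigma = 8, x_0 = 7/5, this gives:
  X_t = 7/5 * exp((-98/3) * t + (8) * B_t).
Since sigma*B_t ~ Normal(0, sigma^2 t), E[exp(sigma*B_t)] = exp(sigma^2 t / 2); so E[X_t] = x_0 * exp((mu - sigma^2/2) t) * exp(sigma^2 t / 2) = x_0 * exp(mu t) = 7*exp(-2*t/3)/5.
Var(X_t) = E[X_t^2] - (E[X_t])^2 = x_0^2 * exp(2 mu t) * (exp(sigma^2 t) - 1) = (49*exp(64*t) - 49)*exp(-4*t/3)/25.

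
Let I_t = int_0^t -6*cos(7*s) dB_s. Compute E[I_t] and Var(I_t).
E[I_t] = 0; Var(I_t) = 18*t + 9*sin(14*t)/7

The Itô integral of a deterministic integrand f(s) has mean 0 because each increment f(s) * (B_{s+ds} - B_s) has mean 0. By the Itô isometry:
  Var( int_0^t f(s) dB_s ) = E[ (int_0^t f(s) dB_s)^2 ] = int_0^t f(s)^2 ds.
Here f(s) = -6*cos(7*s), so f(s)^2 = 36*cos(7*s)^2. Integrate:
  int_0^t (36*cos(7*s)^2) ds = 18*t + 9*sin(14*t)/7.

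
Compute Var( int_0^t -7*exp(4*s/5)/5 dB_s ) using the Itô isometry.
Var = 49*exp(8*t/5)/40 - 49/40

The Itô integral of a deterministic integrand f(s) has mean 0 because each increment f(s) * (B_{s+ds} - B_s) has mean 0. By the Itô isometry:
  Var( int_0^t f(s) dB_s ) = E[ (int_0^t f(s) dB_s)^2 ] = int_0^t f(s)^2 ds.
Here f(s) = -7*exp(4*s/5)/5, so f(s)^2 = 49*exp(8*s/5)/25. Integrate:
  int_0^t (49*exp(8*s/5)/25) ds = 49*exp(8*t/5)/40 - 49/40.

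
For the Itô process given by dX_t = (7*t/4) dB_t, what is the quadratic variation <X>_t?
<X>_t = 49*t^3/48

For an Itô process dX_t = a(t) dt + b(t) dB_t, the quadratic variation is <X>_t = int_0^t b(s)^2 ds (the drift term does not contribute). Here b(s) = 7*s/4, so
  b(s)^2 = 49*s^2/16.
Integrating from 0 to t:
  <X>_t = int_0^t (49*s^2/16) ds = 49*t^3/48.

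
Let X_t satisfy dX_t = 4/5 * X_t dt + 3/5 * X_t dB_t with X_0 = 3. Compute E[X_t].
E[X_t] = 3*exp(4*t/5)

For GBM dX = mu X dt + sigma X dB with X_0 = x_0, apply Itô to Y = log X: dY = (mu - sigma^2/2) dt + sigma dB, so Y_t = log(x_0) + (mu - sigma^2/2) t + sigma B_t and hence X_t = x_0 * exp((mu - sigma^2/2) t + sigma B_t).
With mu = 4/5, sigma = 3/5, x_0 = 3, this gives:
  X_t = 3 * exp((31/50) * t + (3/5) * B_t).
Since sigma*B_t ~ Normal(0, sigma^2 t), E[exp(sigma*B_t)] = exp(sigma^2 t / 2); so E[X_t] = x_0 * exp((mu - sigma^2/2) t) * exp(sigma^2 t / 2) = x_0 * exp(mu t) = 3*exp(4*t/5).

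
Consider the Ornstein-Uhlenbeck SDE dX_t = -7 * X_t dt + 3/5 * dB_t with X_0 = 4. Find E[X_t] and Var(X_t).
E[X_t] = 4*exp(-7*t); Var(X_t) = 9/350 - 9*exp(-14*t)/350

The OU SDE dX = -theta X dt + sigma dB admits the integrating factor exp(theta t): d(exp(theta t) X_t) = sigma exp(theta t) dB_t. Integrating from 0 to t:
  X_t = x_0 * exp(-theta t) + sigma * int_0^t exp(-theta (t-s)) dB_s.
The Itô integral has mean 0 and (by the Itô isometry) variance sigma^2 * int_0^t exp(-2 theta (t - s)) ds = sigma^2 * (1 - exp(-2 theta t)) / (2 theta).
With theta = 7, sigma = 3/5, x_0 = 4:
  E[X_t] = 4 * exp(-7 t) = 4*exp(-7*t)
  Var(X_t) = (3/5)^2 * (1 - exp(-2*7 t)) / (2 * 7) = 9/350 - 9*exp(-14*t)/350.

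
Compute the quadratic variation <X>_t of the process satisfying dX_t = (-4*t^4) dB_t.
<X>_t = 16*t^9/9

For an Itô process dX_t = a(t) dt + b(t) dB_t, the quadratic variation is <X>_t = int_0^t b(s)^2 ds (the drift term does not contribute). Here b(s) = -4*s^4, so
  b(s)^2 = 16*s^8.
Integrating from 0 to t:
  <X>_t = int_0^t (16*s^8) ds = 16*t^9/9.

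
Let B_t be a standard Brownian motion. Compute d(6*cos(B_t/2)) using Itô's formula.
d(6*cos(B_t/2)) = (-3*cos(B_t/2)/4) dt + (-3*sin(B_t/2)) dB_t

Itô's formula for f(B_t) gives d f(B_t) = f'(B_t) dB_t + (1/2) f''(B_t) dt. Compute derivatives of f(x) = 6*cos(x/2):
  f'(x)  = -3*sin(x/2)
  f''(x) = -3*cos(x/2)/2
Substitute x = B_t and multiply the f'' term by 1/2:
  drift     = (1/2) * (-3*cos(x/2)/2) evaluated at B_t = -3*cos(B_t/2)/4
  diffusion = (-3*sin(x/2)) evaluated at B_t = -3*sin(B_t/2)
Therefore d(6*cos(B_t/2)) = (-3*cos(B_t/2)/4) dt + (-3*sin(B_t/2)) dB_t.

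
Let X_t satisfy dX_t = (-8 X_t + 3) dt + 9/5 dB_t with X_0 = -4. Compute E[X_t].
E[X_t] = 3/8 - 35*exp(-8*t)/8

Taking expectations and using E[dB_t] = 0, the mean m(t) = E[X_t] satisfies the ODE m'(t) = a m(t) + b with m(0) = x_0. With a = -8, b = 3, x_0 = -4, the solution is
  m(t) = x_0 * exp(a t) + (b/a) * (exp(a t) - 1)
       = (-4) * exp((-8) t) + (3/(-8)) * (exp((-8) t) - 1)
       = 3/8 - 35*exp(-8*t)/8.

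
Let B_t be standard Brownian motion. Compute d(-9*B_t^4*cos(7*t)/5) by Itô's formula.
d(-9*B_t^4*cos(7*t)/5) = (9*B_t^2*(7*B_t^2*sin(7*t) - 6*cos(7*t))/5) dt + (-36*B_t^3*cos(7*t)/5) dB_t

Itô's formula for f(t, x): d f(t, B_t) = (f_t + (1/2) f_xx) dt + f_x dB_t. Compute partials of f(t, x) = -9*x^4*cos(7*t)/5:
  f_t(t,x)  = 63*x^4*sin(7*t)/5
  f_x(t,x)  = -36*x^3*cos(7*t)/5
  f_xx(t,x) = -108*x^2*cos(7*t)/5
Assemble drift = f_t + (1/2) f_xx = 9*x^2*(7*x^2*sin(7*t) - 6*cos(7*t))/5 and diffusion = f_x = -36*x^3*cos(7*t)/5. Substituting x = B_t:
  d(-9*B_t^4*cos(7*t)/5) = (9*B_t^2*(7*B_t^2*sin(7*t) - 6*cos(7*t))/5) dt + (-36*B_t^3*cos(7*t)/5) dB_t.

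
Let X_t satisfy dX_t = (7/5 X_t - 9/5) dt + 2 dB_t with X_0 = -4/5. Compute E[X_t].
E[X_t] = 9/7 - 73*exp(7*t/5)/35

Taking expectations and using E[dB_t] = 0, the mean m(t) = E[X_t] satisfies the ODE m'(t) = a m(t) + b with m(0) = x_0. With a = 7/5, b = -9/5, x_0 = -4/5, the solution is
  m(t) = x_0 * exp(a t) + (b/a) * (exp(a t) - 1)
       = (-4/5) * exp((7/5) t) + ((-9/5)/(7/5)) * (exp((7/5) t) - 1)
       = 9/7 - 73*exp(7*t/5)/35.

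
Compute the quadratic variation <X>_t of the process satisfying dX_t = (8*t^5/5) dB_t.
<X>_t = 64*t^11/275

For an Itô process dX_t = a(t) dt + b(t) dB_t, the quadratic variation is <X>_t = int_0^t b(s)^2 ds (the drift term does not contribute). Here b(s) = 8*s^5/5, so
  b(s)^2 = 64*s^10/25.
Integrating from 0 to t:
  <X>_t = int_0^t (64*s^10/25) ds = 64*t^11/275.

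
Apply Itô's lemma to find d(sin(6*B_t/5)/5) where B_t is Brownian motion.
d(sin(6*B_t/5)/5) = (-18*sin(6*B_t/5)/125) dt + (6*cos(6*B_t/5)/25) dB_t

Itô's formula for f(B_t) gives d f(B_t) = f'(B_t) dB_t + (1/2) f''(B_t) dt. Compute derivatives of f(x) = sin(6*x/5)/5:
  f'(x)  = 6*cos(6*x/5)/25
  f''(x) = -36*sin(6*x/5)/125
Substitute x = B_t and multiply the f'' term by 1/2:
  drift     = (1/2) * (-36*sin(6*x/5)/125) evaluated at B_t = -18*sin(6*B_t/5)/125
  diffusion = (6*cos(6*x/5)/25) evaluated at B_t = 6*cos(6*B_t/5)/25
Therefore d(sin(6*B_t/5)/5) = (-18*sin(6*B_t/5)/125) dt + (6*cos(6*B_t/5)/25) dB_t.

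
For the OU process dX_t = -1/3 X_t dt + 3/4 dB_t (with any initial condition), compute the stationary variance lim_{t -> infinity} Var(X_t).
lim Var(X_t) = 27/32

The OU SDE dX = -theta X dt + sigma dB admits the integrating factor exp(theta t): d(exp(theta t) X_t) = sigma exp(theta t) dB_t. Integrating from 0 to t gives X_t = x_0 * exp(-theta t) + sigma * int_0^t exp(-theta (t-s)) dB_s for any initial x_0. The Itô integral has variance (by the Itô isometry) sigma^2 * int_0^t exp(-2 theta (t - s)) ds = sigma^2 * (1 - exp(-2 theta t)) / (2 theta), independent of x_0.
With theta = 1/3, sigma = 3/4:
  Var(X_t) = (3/4)^2 * (1 - exp(-2*1/3 t)) / (2 * 1/3) = 27/32 - 27*exp(-2*t/3)/32.
As t -> infinity, exp(-2*1/3 t) -> 0, so the stationary variance is sigma^2 / (2 theta) = 27/32.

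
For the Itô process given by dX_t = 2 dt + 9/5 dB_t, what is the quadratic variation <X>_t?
<X>_t = 81*t/25

For an Itô process dX_t = a(t) dt + b(t) dB_t, the quadratic variation is <X>_t = int_0^t b(s)^2 ds (the drift term does not contribute). Here b(s) = 9/5, so
  b(s)^2 = 81/25.
Integrating from 0 to t:
  <X>_t = int_0^t (81/25) ds = 81*t/25.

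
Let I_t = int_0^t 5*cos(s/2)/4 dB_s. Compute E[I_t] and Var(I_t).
E[I_t] = 0; Var(I_t) = 25*t/32 + 25*sin(t)/32

The Itô integral of a deterministic integrand f(s) has mean 0 because each increment f(s) * (B_{s+ds} - B_s) has mean 0. By the Itô isometry:
  Var( int_0^t f(s) dB_s ) = E[ (int_0^t f(s) dB_s)^2 ] = int_0^t f(s)^2 ds.
Here f(s) = 5*cos(s/2)/4, so f(s)^2 = 25*cos(s/2)^2/16. Integrate:
  int_0^t (25*cos(s/2)^2/16) ds = 25*t/32 + 25*sin(t)/32.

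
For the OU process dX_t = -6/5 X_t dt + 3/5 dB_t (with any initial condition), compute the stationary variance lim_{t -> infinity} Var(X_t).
lim Var(X_t) = 3/20

The OU SDE dX = -theta X dt + sigma dB admits the integrating factor exp(theta t): d(exp(theta t) X_t) = sigma exp(theta t) dB_t. Integrating from 0 to t gives X_t = x_0 * exp(-theta t) + sigma * int_0^t exp(-theta (t-s)) dB_s for any initial x_0. The Itô integral has variance (by the Itô isometry) sigma^2 * int_0^t exp(-2 theta (t - s)) ds = sigma^2 * (1 - exp(-2 theta t)) / (2 theta), independent of x_0.
With theta = 6/5, sigma = 3/5:
  Var(X_t) = (3/5)^2 * (1 - exp(-2*6/5 t)) / (2 * 6/5) = 3/20 - 3*exp(-12*t/5)/20.
As t -> infinity, exp(-2*6/5 t) -> 0, so the stationary variance is sigma^2 / (2 theta) = 3/20.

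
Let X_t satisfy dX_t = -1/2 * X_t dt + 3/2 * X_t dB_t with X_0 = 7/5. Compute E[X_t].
E[X_t] = 7*exp(-t/2)/5

For GBM dX = mu X dt + sigma X dB with X_0 = x_0, apply Itô to Y = log X: dY = (mu - sigma^2/2) dt + sigma dB, so Y_t = log(x_0) + (mu - sigma^2/2) t + sigma B_t and hence X_t = x_0 * exp((mu - sigma^2/2) t + sigma B_t).
With mu = -1/2, sigma = 3/2, x_0 = 7/5, this gives:
  X_t = 7/5 * exp((-13/8) * t + (3/2) * B_t).
Since sigma*B_t ~ Normal(0, sigma^2 t), E[exp(sigma*B_t)] = exp(sigma^2 t / 2); so E[X_t] = x_0 * exp((mu - sigma^2/2) t) * exp(sigma^2 t / 2) = x_0 * exp(mu t) = 7*exp(-t/2)/5.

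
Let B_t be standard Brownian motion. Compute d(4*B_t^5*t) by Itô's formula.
d(4*B_t^5*t) = (4*B_t^3*(B_t^2 + 10*t)) dt + (20*B_t^4*t) dB_t

Itô's formula for f(t, x): d f(t, B_t) = (f_t + (1/2) f_xx) dt + f_x dB_t. Compute partials of f(t, x) = 4*t*x^5:
  f_t(t,x)  = 4*x^5
  f_x(t,x)  = 20*t*x^4
  f_xx(t,x) = 80*t*x^3
Assemble drift = f_t + (1/2) f_xx = 4*x^3*(10*t + x^2) and diffusion = f_x = 20*t*x^4. Substituting x = B_t:
  d(4*B_t^5*t) = (4*B_t^3*(B_t^2 + 10*t)) dt + (20*B_t^4*t) dB_t.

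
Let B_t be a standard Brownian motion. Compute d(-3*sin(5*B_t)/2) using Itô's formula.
d(-3*sin(5*B_t)/2) = (75*sin(5*B_t)/4) dt + (-15*cos(5*B_t)/2) dB_t

Itô's formula for f(B_t) gives d f(B_t) = f'(B_t) dB_t + (1/2) f''(B_t) dt. Compute derivatives of f(x) = -3*sin(5*x)/2:
  f'(x)  = -15*cos(5*x)/2
  f''(x) = 75*sin(5*x)/2
Substitute x = B_t and multiply the f'' term by 1/2:
  drift     = (1/2) * (75*sin(5*x)/2) evaluated at B_t = 75*sin(5*B_t)/4
  diffusion = (-15*cos(5*x)/2) evaluated at B_t = -15*cos(5*B_t)/2
Therefore d(-3*sin(5*B_t)/2) = (75*sin(5*B_t)/4) dt + (-15*cos(5*B_t)/2) dB_t.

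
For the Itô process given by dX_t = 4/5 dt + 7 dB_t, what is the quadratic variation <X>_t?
<X>_t = 49*t

For an Itô process dX_t = a(t) dt + b(t) dB_t, the quadratic variation is <X>_t = int_0^t b(s)^2 ds (the drift term does not contribute). Here b(s) = 7, so
  b(s)^2 = 49.
Integrating from 0 to t:
  <X>_t = int_0^t (49) ds = 49*t.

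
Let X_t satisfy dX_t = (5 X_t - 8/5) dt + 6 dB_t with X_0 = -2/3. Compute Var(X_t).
Var(X_t) = 18*exp(10*t)/5 - 18/5

The variance V(t) = Var(X_t) satisfies V'(t) = 2 a V(t) + c^2 with V(0) = 0 (drift coefficient is linear in X, diffusion is constant). With a = 5, c = 6, the solution is
  V(t) = (c^2 / (2 a)) * (exp(2 a t) - 1)
       = (6^2 / (2*5)) * (exp(10 t) - 1)
       = 18*exp(10*t)/5 - 18/5.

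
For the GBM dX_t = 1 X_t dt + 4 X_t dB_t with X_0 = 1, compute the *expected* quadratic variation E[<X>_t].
E[<X>_t] = 8*exp(18*t)/9 - 8/9

<X>_t = int_0^t (4 * X_s)^2 ds. Taking expectation inside the integral: E[<X>_t] = 4^2 * int_0^t E[X_s^2] ds. For GBM, E[X_s^2] = x_0^2 * exp((2 mu + sigma^2) s). Integrating:
  E[<X>_t] = 4^2 * 1^2 * (exp((2*1 + 4^2) t) - 1) / (2*1 + 4^2)
           = 4^2 * 1^2 * (exp(18 t) - 1) / 18 = 8*exp(18*t)/9 - 8/9.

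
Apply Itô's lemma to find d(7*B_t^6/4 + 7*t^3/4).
d(7*B_t^6/4 + 7*t^3/4) = (105*B_t^4/4 + 21*t^2/4) dt + (21*B_t^5/2) dB_t

Itô's formula for f(t, x): d f(t, B_t) = (f_t + (1/2) f_xx) dt + f_x dB_t. Compute partials of f(t, x) = 7*t^3/4 + 7*x^6/4:
  f_t(t,x)  = 21*t^2/4
  f_x(t,x)  = 21*x^5/2
  f_xx(t,x) = 105*x^4/2
Assemble drift = f_t + (1/2) f_xx = 21*t^2/4 + 105*x^4/4 and diffusion = f_x = 21*x^5/2. Substituting x = B_t:
  d(7*B_t^6/4 + 7*t^3/4) = (105*B_t^4/4 + 21*t^2/4) dt + (21*B_t^5/2) dB_t.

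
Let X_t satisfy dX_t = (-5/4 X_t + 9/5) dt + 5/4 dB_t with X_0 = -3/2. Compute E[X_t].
E[X_t] = 36/25 - 147*exp(-5*t/4)/50

Taking expectations and using E[dB_t] = 0, the mean m(t) = E[X_t] satisfies the ODE m'(t) = a m(t) + b with m(0) = x_0. With a = -5/4, b = 9/5, x_0 = -3/2, the solution is
  m(t) = x_0 * exp(a t) + (b/a) * (exp(a t) - 1)
       = (-3/2) * exp((-5/4) t) + ((9/5)/(-5/4)) * (exp((-5/4) t) - 1)
       = 36/25 - 147*exp(-5*t/4)/50.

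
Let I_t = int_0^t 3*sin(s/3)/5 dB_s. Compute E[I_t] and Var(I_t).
E[I_t] = 0; Var(I_t) = 9*t/50 - 27*sin(2*t/3)/100

The Itô integral of a deterministic integrand f(s) has mean 0 because each increment f(s) * (B_{s+ds} - B_s) has mean 0. By the Itô isometry:
  Var( int_0^t f(s) dB_s ) = E[ (int_0^t f(s) dB_s)^2 ] = int_0^t f(s)^2 ds.
Here f(s) = 3*sin(s/3)/5, so f(s)^2 = 9*sin(s/3)^2/25. Integrate:
  int_0^t (9*sin(s/3)^2/25) ds = 9*t/50 - 27*sin(2*t/3)/100.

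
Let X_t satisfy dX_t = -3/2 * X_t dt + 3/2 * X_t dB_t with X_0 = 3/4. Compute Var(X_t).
Var(X_t) = (9*exp(9*t/4) - 9)*exp(-3*t)/16

For GBM dX = mu X dt + sigma X dB with X_0 = x_0, apply Itô to Y = log X: dY = (mu - sigma^2/2) dt + sigma dB, so Y_t = log(x_0) + (mu - sigma^2/2) t + sigma B_t and hence X_t = x_0 * exp((mu - sigma^2/2) t + sigma B_t).
With mu = -3/2, sigma = 3/2, x_0 = 3/4, this gives:
  X_t = 3/4 * exp((-21/8) * t + (3/2) * B_t).
Since sigma*B_t ~ Normal(0, sigma^2 t), E[exp(sigma*B_t)] = exp(sigma^2 t / 2); so E[X_t] = x_0 * exp((mu - sigma^2/2) t) * exp(sigma^2 t / 2) = x_0 * exp(mu t) = 3*exp(-3*t/2)/4.
Var(X_t) = E[X_t^2] - (E[X_t])^2 = x_0^2 * exp(2 mu t) * (exp(sigma^2 t) - 1) = (9*exp(9*t/4) - 9)*exp(-3*t)/16.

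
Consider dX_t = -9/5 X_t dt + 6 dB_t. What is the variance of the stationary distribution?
lim Var(X_t) = 10

The OU SDE dX = -theta X dt + sigma dB admits the integrating factor exp(theta t): d(exp(theta t) X_t) = sigma exp(theta t) dB_t. Integrating from 0 to t gives X_t = x_0 * exp(-theta t) + sigma * int_0^t exp(-theta (t-s)) dB_s for any initial x_0. The Itô integral has variance (by the Itô isometry) sigma^2 * int_0^t exp(-2 theta (t - s)) ds = sigma^2 * (1 - exp(-2 theta t)) / (2 theta), independent of x_0.
With theta = 9/5, sigma = 6:
  Var(X_t) = (6)^2 * (1 - exp(-2*9/5 t)) / (2 * 9/5) = 10 - 10*exp(-18*t/5).
As t -> infinity, exp(-2*9/5 t) -> 0, so the stationary variance is sigma^2 / (2 theta) = 10.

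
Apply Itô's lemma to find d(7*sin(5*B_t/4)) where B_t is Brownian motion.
d(7*sin(5*B_t/4)) = (-175*sin(5*B_t/4)/32) dt + (35*cos(5*B_t/4)/4) dB_t

Itô's formula for f(B_t) gives d f(B_t) = f'(B_t) dB_t + (1/2) f''(B_t) dt. Compute derivatives of f(x) = 7*sin(5*x/4):
  f'(x)  = 35*cos(5*x/4)/4
  f''(x) = -175*sin(5*x/4)/16
Substitute x = B_t and multiply the f'' term by 1/2:
  drift     = (1/2) * (-175*sin(5*x/4)/16) evaluated at B_t = -175*sin(5*B_t/4)/32
  diffusion = (35*cos(5*x/4)/4) evaluated at B_t = 35*cos(5*B_t/4)/4
Therefore d(7*sin(5*B_t/4)) = (-175*sin(5*B_t/4)/32) dt + (35*cos(5*B_t/4)/4) dB_t.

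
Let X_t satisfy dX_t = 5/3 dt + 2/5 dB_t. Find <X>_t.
<X>_t = 4*t/25

For an Itô process dX_t = a(t) dt + b(t) dB_t, the quadratic variation is <X>_t = int_0^t b(s)^2 ds (the drift term does not contribute). Here b(s) = 2/5, so
  b(s)^2 = 4/25.
Integrating from 0 to t:
  <X>_t = int_0^t (4/25) ds = 4*t/25.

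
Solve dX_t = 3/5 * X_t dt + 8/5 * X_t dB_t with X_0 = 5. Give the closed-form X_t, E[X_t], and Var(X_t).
X_t = 5 * exp((-17/25) t + (8/5) B_t); E[X_t] = 5*exp(3*t/5); Var(X_t) = 25*(exp(64*t/25) - 1)*exp(6*t/5)

For GBM dX = mu X dt + sigma X dB with X_0 = x_0, apply Itô to Y = log X: dY = (mu - sigma^2/2) dt + sigma dB, so Y_t = log(x_0) + (mu - sigma^2/2) t + sigma B_t and hence X_t = x_0 * exp((mu - sigma^2/2) t + sigma B_t).
With mu = 3/5, sigma = 8/5, x_0 = 5, this gives:
  X_t = 5 * exp((-17/25) * t + (8/5) * B_t).
Since sigma*B_t ~ Normal(0, sigma^2 t), E[exp(sigma*B_t)] = exp(sigma^2 t / 2); so E[X_t] = x_0 * exp((mu - sigma^2/2) t) * exp(sigma^2 t / 2) = x_0 * exp(mu t) = 5*exp(3*t/5).
Var(X_t) = E[X_t^2] - (E[X_t])^2 = x_0^2 * exp(2 mu t) * (exp(sigma^2 t) - 1) = 25*(exp(64*t/25) - 1)*exp(6*t/5).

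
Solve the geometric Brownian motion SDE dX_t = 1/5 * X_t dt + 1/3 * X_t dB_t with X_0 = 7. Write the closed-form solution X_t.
X_t = 7 * exp((13/90) * t + (1/3) * B_t)

For GBM dX = mu X dt + sigma X dB with X_0 = x_0, apply Itô to Y = log X: dY = (mu - sigma^2/2) dt + sigma dB, so Y_t = log(x_0) + (mu - sigma^2/2) t + sigma B_t and hence X_t = x_0 * exp((mu - sigma^2/2) t + sigma B_t).
With mu = 1/5, sigma = 1/3, x_0 = 7, this gives:
  X_t = 7 * exp((13/90) * t + (1/3) * B_t).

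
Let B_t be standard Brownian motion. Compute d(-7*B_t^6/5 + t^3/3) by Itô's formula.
d(-7*B_t^6/5 + t^3/3) = (-21*B_t^4 + t^2) dt + (-42*B_t^5/5) dB_t

Itô's formula for f(t, x): d f(t, B_t) = (f_t + (1/2) f_xx) dt + f_x dB_t. Compute partials of f(t, x) = t^3/3 - 7*x^6/5:
  f_t(t,x)  = t^2
  f_x(t,x)  = -42*x^5/5
  f_xx(t,x) = -42*x^4
Assemble drift = f_t + (1/2) f_xx = t^2 - 21*x^4 and diffusion = f_x = -42*x^5/5. Substituting x = B_t:
  d(-7*B_t^6/5 + t^3/3) = (-21*B_t^4 + t^2) dt + (-42*B_t^5/5) dB_t.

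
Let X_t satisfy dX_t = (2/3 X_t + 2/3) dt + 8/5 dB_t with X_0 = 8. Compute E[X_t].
E[X_t] = 9*exp(2*t/3) - 1

Taking expectations and using E[dB_t] = 0, the mean m(t) = E[X_t] satisfies the ODE m'(t) = a m(t) + b with m(0) = x_0. With a = 2/3, b = 2/3, x_0 = 8, the solution is
  m(t) = x_0 * exp(a t) + (b/a) * (exp(a t) - 1)
       = 8 * exp((2/3) t) + ((2/3)/(2/3)) * (exp((2/3) t) - 1)
       = 9*exp(2*t/3) - 1.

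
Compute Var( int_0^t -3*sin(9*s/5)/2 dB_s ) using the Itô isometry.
Var = 9*t/8 - 5*sin(18*t/5)/16

The Itô integral of a deterministic integrand f(s) has mean 0 because each increment f(s) * (B_{s+ds} - B_s) has mean 0. By the Itô isometry:
  Var( int_0^t f(s) dB_s ) = E[ (int_0^t f(s) dB_s)^2 ] = int_0^t f(s)^2 ds.
Here f(s) = -3*sin(9*s/5)/2, so f(s)^2 = 9*sin(9*s/5)^2/4. Integrate:
  int_0^t (9*sin(9*s/5)^2/4) ds = 9*t/8 - 5*sin(18*t/5)/16.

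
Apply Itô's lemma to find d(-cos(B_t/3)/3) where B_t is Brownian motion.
d(-cos(B_t/3)/3) = (cos(B_t/3)/54) dt + (sin(B_t/3)/9) dB_t

Itô's formula for f(B_t) gives d f(B_t) = f'(B_t) dB_t + (1/2) f''(B_t) dt. Compute derivatives of f(x) = -cos(x/3)/3:
  f'(x)  = sin(x/3)/9
  f''(x) = cos(x/3)/27
Substitute x = B_t and multiply the f'' term by 1/2:
  drift     = (1/2) * (cos(x/3)/27) evaluated at B_t = cos(B_t/3)/54
  diffusion = (sin(x/3)/9) evaluated at B_t = sin(B_t/3)/9
Therefore d(-cos(B_t/3)/3) = (cos(B_t/3)/54) dt + (sin(B_t/3)/9) dB_t.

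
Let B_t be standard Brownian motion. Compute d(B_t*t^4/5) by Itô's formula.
d(B_t*t^4/5) = (4*B_t*t^3/5) dt + (t^4/5) dB_t

Itô's formula for f(t, x): d f(t, B_t) = (f_t + (1/2) f_xx) dt + f_x dB_t. Compute partials of f(t, x) = t^4*x/5:
  f_t(t,x)  = 4*t^3*x/5
  f_x(t,x)  = t^4/5
  f_xx(t,x) = 0
Assemble drift = f_t + (1/2) f_xx = 4*t^3*x/5 and diffusion = f_x = t^4/5. Substituting x = B_t:
  d(B_t*t^4/5) = (4*B_t*t^3/5) dt + (t^4/5) dB_t.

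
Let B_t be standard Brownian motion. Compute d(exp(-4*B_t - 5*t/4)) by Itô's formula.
d(exp(-4*B_t - 5*t/4)) = (27*exp(-4*B_t - 5*t/4)/4) dt + (-4*exp(-4*B_t - 5*t/4)) dB_t

Itô's formula for f(t, x): d f(t, B_t) = (f_t + (1/2) f_xx) dt + f_x dB_t. Compute partials of f(t, x) = exp(-5*t/4 - 4*x):
  f_t(t,x)  = -5*exp(-5*t/4 - 4*x)/4
  f_x(t,x)  = -4*exp(-5*t/4 - 4*x)
  f_xx(t,x) = 16*exp(-5*t/4 - 4*x)
Assemble drift = f_t + (1/2) f_xx = 27*exp(-5*t/4 - 4*x)/4 and diffusion = f_x = -4*exp(-5*t/4 - 4*x). Substituting x = B_t:
  d(exp(-4*B_t - 5*t/4)) = (27*exp(-4*B_t - 5*t/4)/4) dt + (-4*exp(-4*B_t - 5*t/4)) dB_t.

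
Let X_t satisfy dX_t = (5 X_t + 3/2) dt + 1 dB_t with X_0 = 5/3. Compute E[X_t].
E[X_t] = 59*exp(5*t)/30 - 3/10

Taking expectations and using E[dB_t] = 0, the mean m(t) = E[X_t] satisfies the ODE m'(t) = a m(t) + b with m(0) = x_0. With a = 5, b = 3/2, x_0 = 5/3, the solution is
  m(t) = x_0 * exp(a t) + (b/a) * (exp(a t) - 1)
       = (5/3) * exp(5 t) + ((3/2)/5) * (exp(5 t) - 1)
       = 59*exp(5*t)/30 - 3/10.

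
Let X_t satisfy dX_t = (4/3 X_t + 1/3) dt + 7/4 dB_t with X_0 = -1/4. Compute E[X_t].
E[X_t] = -1/4

Taking expectations and using E[dB_t] = 0, the mean m(t) = E[X_t] satisfies the ODE m'(t) = a m(t) + b with m(0) = x_0. With a = 4/3, b = 1/3, x_0 = -1/4, the solution is
  m(t) = x_0 * exp(a t) + (b/a) * (exp(a t) - 1)
       = (-1/4) * exp((4/3) t) + ((1/3)/(4/3)) * (exp((4/3) t) - 1)
       = -1/4.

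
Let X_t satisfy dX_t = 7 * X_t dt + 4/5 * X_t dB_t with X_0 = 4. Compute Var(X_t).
Var(X_t) = 16*(exp(16*t/25) - 1)*exp(14*t)

For GBM dX = mu X dt + sigma X dB with X_0 = x_0, apply Itô to Y = log X: dY = (mu - sigma^2/2) dt + sigma dB, so Y_t = log(x_0) + (mu - sigma^2/2) t + sigma B_t and hence X_t = x_0 * exp((mu - sigma^2/2) t + sigma B_t).
With mu = 7, sigma = 4/5, x_0 = 4, this gives:
  X_t = 4 * exp((167/25) * t + (4/5) * B_t).
Since sigma*B_t ~ Normal(0, sigma^2 t), E[exp(sigma*B_t)] = exp(sigma^2 t / 2); so E[X_t] = x_0 * exp((mu - sigma^2/2) t) * exp(sigma^2 t / 2) = x_0 * exp(mu t) = 4*exp(7*t).
Var(X_t) = E[X_t^2] - (E[X_t])^2 = x_0^2 * exp(2 mu t) * (exp(sigma^2 t) - 1) = 16*(exp(16*t/25) - 1)*exp(14*t).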